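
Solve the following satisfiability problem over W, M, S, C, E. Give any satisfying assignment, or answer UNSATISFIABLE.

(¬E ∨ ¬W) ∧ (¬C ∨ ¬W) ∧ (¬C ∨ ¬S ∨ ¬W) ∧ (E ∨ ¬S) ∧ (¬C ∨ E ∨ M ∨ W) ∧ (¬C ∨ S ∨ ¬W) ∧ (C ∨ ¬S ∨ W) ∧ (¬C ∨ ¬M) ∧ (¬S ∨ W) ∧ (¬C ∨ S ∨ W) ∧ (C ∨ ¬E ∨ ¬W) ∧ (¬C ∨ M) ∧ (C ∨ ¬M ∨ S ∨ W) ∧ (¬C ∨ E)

W = False, M = False, S = False, C = False, E = True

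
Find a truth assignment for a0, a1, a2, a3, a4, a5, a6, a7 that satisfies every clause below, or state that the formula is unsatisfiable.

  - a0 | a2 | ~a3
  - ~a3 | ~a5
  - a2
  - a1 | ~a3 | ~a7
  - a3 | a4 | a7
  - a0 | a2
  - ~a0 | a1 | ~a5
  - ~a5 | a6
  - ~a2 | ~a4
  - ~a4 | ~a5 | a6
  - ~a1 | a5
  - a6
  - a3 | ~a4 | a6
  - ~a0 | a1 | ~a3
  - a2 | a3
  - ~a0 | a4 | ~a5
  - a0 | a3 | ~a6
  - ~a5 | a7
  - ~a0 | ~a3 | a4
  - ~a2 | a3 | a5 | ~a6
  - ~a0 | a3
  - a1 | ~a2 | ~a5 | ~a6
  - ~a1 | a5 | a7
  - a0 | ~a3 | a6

Unit clause (a2) forces a2 = True.
In (~a2 | ~a4) only ~a4 is left, so a4 = False.
Unit clause (a6) forces a6 = True.
Try a0 = True:
  (~a0 | a4 | ~a5) forces a5 = False.
  (~a1 | a5) forces a1 = False.
  (~a0 | a1 | ~a3) forces a3 = False.
  clause (~a2 | a3 | a5 | ~a6) is falsified — backtrack.
So a0 = False.
  then (a0 | a3 | ~a6) forces a3 = True.
  then (~a3 | ~a5) forces a5 = False.
  then (~a1 | a5) forces a1 = False.
  then (a1 | ~a3 | ~a7) forces a7 = False.
All clauses satisfied.

a0=F, a1=F, a2=T, a3=T, a4=F, a5=F, a6=T, a7=F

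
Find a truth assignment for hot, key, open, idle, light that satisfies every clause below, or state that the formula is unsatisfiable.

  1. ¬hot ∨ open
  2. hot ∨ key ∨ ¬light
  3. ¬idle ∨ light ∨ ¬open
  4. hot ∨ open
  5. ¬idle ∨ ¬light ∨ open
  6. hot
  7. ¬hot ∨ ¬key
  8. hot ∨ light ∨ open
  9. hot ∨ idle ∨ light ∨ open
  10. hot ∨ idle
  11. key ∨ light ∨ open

Unit clause (hot) forces hot = True.
In (¬hot ∨ ¬key) only ¬key is left, so key = False.
In (¬hot ∨ open) only open is left, so open = True.
Set idle = False.
Set light = True.
All clauses satisfied.

hot = True; key = False; open = True; idle = False; light = True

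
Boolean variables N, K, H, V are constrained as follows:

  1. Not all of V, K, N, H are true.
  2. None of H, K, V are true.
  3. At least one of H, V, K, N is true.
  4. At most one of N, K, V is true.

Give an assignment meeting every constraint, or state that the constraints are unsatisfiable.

N: True, K: False, H: False, V: False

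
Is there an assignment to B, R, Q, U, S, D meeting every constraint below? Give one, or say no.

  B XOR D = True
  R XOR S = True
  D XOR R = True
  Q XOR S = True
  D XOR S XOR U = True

B: True, R: True, Q: True, U: True, S: False, D: False

B XOR D = T XOR F = True ✓
R XOR S = T XOR F = True ✓
D XOR R = F XOR T = True ✓
Q XOR S = T XOR F = True ✓
D XOR S XOR U = F XOR F XOR T = True ✓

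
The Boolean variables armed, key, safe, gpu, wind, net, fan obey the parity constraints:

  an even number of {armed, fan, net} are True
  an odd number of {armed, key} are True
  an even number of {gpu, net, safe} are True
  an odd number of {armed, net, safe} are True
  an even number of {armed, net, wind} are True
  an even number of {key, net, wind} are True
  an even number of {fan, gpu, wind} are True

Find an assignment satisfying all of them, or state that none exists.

Unsatisfiable — no assignment works.

Adding constraints 2, 5, 6 mod 2: every variable appears an even number of times on the left, so the left side is 0.
But the right sides sum to 1 (mod 2). 0 ≠ 1 — the system is inconsistent.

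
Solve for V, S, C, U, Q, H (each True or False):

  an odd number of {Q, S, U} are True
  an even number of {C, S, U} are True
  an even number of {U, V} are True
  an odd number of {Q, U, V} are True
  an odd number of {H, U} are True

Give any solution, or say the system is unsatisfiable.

V: True, S: True, C: False, U: True, Q: True, H: False

{Q, S, U}: 3 true → odd ✓
{C, S, U}: 2 true → even ✓
{U, V}: 2 true → even ✓
{Q, U, V}: 3 true → odd ✓
{H, U}: 1 true → odd ✓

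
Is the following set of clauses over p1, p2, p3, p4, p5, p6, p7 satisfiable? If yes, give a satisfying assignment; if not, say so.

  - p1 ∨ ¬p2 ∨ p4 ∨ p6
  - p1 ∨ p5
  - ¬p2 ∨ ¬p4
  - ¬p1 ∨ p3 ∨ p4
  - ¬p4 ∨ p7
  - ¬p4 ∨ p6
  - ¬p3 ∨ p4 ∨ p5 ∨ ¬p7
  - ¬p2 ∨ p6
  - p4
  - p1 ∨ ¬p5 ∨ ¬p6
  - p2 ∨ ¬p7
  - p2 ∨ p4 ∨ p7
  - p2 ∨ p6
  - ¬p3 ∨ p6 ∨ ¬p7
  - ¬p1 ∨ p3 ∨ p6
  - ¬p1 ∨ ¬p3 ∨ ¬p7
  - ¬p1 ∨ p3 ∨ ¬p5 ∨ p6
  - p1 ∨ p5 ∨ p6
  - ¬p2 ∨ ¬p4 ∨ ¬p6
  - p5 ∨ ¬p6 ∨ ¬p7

Unsatisfiable — no assignment works.

Case p4 = True:
  (¬p2 ∨ ¬p4) forces p2 = False.
  (¬p4 ∨ p7) forces p7 = True.
  Clause (p2 ∨ ¬p7) is falsified — contradiction.
Case p4 = False:
  Clause (p4) is falsified — contradiction.
Both cases fail, so the formula is unsatisfiable.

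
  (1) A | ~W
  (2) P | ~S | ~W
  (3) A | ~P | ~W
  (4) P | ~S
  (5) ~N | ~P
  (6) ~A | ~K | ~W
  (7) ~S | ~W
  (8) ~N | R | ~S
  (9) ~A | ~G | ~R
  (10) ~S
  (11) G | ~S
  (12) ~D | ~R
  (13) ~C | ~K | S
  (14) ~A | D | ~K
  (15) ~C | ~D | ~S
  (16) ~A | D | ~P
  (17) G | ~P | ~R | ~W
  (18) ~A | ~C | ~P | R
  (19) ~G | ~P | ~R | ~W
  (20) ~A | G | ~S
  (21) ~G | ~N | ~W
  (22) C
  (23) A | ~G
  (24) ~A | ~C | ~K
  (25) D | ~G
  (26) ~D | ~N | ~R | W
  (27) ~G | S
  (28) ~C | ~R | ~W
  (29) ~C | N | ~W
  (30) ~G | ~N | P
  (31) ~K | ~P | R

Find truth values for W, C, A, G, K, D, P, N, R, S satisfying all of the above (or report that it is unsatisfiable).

W = False, C = True, A = False, G = False, K = False, D = False, P = True, N = False, R = True, S = False

Unit clause (~S) forces S = False.
Unit clause (C) forces C = True.
In (~G | S) only ~G is left, so G = False.
In (~C | ~K | S) only ~K is left, so K = False.
Set W = False.
Set A = False.
Set D = False.
Set P = True.
  then (~N | ~P) forces N = False.
Set R = True.
All clauses satisfied.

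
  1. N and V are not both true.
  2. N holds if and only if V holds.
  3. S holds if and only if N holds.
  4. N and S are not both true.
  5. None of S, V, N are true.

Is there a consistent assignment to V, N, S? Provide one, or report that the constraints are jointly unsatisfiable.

V: False, N: False, S: False

  (1) N=F, V=F — not both ✓
  (2) N=F, V=F — same ✓
  (3) S=F, N=F — same ✓
  (4) N=F, S=F — not both ✓
  (5) {S, V, N}: 0 true — none ✓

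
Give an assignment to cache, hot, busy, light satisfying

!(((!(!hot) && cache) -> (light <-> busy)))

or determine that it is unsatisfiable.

cache = True; hot = True; busy = True; light = False

  !(((!(!hot) && cache) -> (light <-> busy))) = True
    (!(!hot) && cache) -> (light <-> busy) = False
      !(!hot) && cache = True
        !(!hot) = True
          !hot = False
      light <-> busy = False
The formula evaluates to True.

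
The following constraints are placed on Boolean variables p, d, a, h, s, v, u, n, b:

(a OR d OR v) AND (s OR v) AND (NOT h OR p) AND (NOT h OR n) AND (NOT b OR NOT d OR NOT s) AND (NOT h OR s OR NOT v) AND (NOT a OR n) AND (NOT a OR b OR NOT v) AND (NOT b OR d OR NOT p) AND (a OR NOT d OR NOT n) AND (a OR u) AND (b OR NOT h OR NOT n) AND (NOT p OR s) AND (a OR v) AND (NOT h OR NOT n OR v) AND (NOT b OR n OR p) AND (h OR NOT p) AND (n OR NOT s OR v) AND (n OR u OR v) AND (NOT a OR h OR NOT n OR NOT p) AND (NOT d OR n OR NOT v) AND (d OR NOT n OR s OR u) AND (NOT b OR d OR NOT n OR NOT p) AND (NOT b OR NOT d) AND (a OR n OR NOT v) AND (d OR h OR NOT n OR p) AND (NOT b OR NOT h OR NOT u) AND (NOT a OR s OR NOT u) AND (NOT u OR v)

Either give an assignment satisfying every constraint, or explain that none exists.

Set p = False.
  then (NOT h OR p) forces h = False.
Try d = False:
  (d OR h OR NOT n OR p) forces n = False.
  (NOT a OR n) forces a = False.
  (a OR d OR v) forces v = True.
  clause (a OR n OR NOT v) is falsified — backtrack.
So d = True.
  then (NOT b OR NOT d) forces b = False.
Try a = False:
  (a OR NOT d OR NOT n) forces n = False.
  (a OR u) forces u = True.
  (a OR v) forces v = True.
  clause (NOT d OR n OR NOT v) is falsified — backtrack.
So a = True.
  then (NOT a OR n) forces n = True.
  then (NOT a OR b OR NOT v) forces v = False.
  then (NOT u OR v) forces u = False.
  then (s OR v) forces s = True.
All clauses satisfied.

p=F; d=T; a=T; h=F; s=T; v=F; u=F; n=T; b=F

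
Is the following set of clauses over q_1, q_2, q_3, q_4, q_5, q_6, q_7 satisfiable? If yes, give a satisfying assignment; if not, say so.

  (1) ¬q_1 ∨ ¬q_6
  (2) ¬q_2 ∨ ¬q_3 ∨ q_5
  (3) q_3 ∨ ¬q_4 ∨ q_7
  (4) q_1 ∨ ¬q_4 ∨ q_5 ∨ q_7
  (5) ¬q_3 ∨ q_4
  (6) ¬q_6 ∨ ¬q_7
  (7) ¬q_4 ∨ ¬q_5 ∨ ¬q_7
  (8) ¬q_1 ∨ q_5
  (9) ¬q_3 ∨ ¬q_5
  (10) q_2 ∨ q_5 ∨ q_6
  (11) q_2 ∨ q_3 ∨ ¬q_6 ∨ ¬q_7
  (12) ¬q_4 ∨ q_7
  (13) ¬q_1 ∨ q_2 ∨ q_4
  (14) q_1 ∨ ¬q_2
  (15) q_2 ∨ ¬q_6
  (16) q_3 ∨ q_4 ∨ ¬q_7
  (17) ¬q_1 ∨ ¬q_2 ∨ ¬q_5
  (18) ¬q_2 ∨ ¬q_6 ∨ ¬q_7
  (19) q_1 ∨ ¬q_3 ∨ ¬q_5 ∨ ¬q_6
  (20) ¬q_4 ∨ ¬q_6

Set q_1 = False.
  then (q_1 ∨ ¬q_2) forces q_2 = False.
  then (q_2 ∨ ¬q_6) forces q_6 = False.
  then (q_2 ∨ q_5 ∨ q_6) forces q_5 = True.
  then (¬q_3 ∨ ¬q_5) forces q_3 = False.
Try q_4 = True:
  (q_3 ∨ ¬q_4 ∨ q_7) forces q_7 = True.
  clause (¬q_4 ∨ ¬q_5 ∨ ¬q_7) is falsified — backtrack.
So q_4 = False.
  then (q_3 ∨ q_4 ∨ ¬q_7) forces q_7 = False.
All clauses satisfied.

q_1 = False, q_2 = False, q_3 = False, q_4 = False, q_5 = True, q_6 = False, q_7 = False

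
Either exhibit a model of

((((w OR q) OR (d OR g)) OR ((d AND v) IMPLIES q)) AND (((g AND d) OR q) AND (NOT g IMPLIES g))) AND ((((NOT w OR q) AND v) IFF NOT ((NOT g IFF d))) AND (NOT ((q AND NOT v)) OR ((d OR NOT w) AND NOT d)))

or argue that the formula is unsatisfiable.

g=T, w=T, q=T, v=T, d=T

  (((w OR q) OR (d OR g)) OR ((d AND v) IMPLIES q)) AND (((g AND d) OR q) AND (NOT g IMPLIES g)) = True
    ((w OR q) OR (d OR g)) OR ((d AND v) IMPLIES q) = True
      (w OR q) OR (d OR g) = True
        w OR q = True
        d OR g = True
      (d AND v) IMPLIES q = True
        d AND v = True
    ((g AND d) OR q) AND (NOT g IMPLIES g) = True
      (g AND d) OR q = True
        g AND d = True
      NOT g IMPLIES g = True
        NOT g = False
  (((NOT w OR q) AND v) IFF NOT ((NOT g IFF d))) AND (NOT ((q AND NOT v)) OR ((d OR NOT w) AND NOT d)) = True
    ((NOT w OR q) AND v) IFF NOT ((NOT g IFF d)) = True
      (NOT w OR q) AND v = True
        NOT w OR q = True
          NOT w = False
      NOT ((NOT g IFF d)) = True
        NOT g IFF d = False
          NOT g = False
    NOT ((q AND NOT v)) OR ((d OR NOT w) AND NOT d) = True
      NOT ((q AND NOT v)) = True
        q AND NOT v = False
          NOT v = False
      (d OR NOT w) AND NOT d = False
        d OR NOT w = True
          NOT w = False
        NOT d = False
Both conjuncts True, so the formula holds.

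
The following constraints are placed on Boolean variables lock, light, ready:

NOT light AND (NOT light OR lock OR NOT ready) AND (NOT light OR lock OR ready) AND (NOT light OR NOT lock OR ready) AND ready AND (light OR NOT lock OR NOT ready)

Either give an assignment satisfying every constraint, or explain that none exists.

Unit clause (NOT light) forces light = False.
Unit clause (ready) forces ready = True.
In (light OR NOT lock OR NOT ready) only NOT lock is left, so lock = False.
All clauses satisfied.

lock=F, light=F, ready=T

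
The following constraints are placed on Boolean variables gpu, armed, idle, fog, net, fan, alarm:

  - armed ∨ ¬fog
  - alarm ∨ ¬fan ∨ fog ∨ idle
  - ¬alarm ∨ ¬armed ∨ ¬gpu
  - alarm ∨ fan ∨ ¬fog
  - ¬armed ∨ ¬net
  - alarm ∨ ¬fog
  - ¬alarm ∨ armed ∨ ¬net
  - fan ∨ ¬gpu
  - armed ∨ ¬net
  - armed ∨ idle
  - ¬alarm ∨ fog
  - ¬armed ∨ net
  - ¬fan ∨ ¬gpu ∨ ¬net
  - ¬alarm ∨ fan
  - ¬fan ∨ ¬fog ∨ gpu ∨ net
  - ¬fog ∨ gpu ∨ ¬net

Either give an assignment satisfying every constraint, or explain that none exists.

Set gpu = False.
Try armed = True:
  (¬armed ∨ ¬net) forces net = False.
  clause (¬armed ∨ net) is falsified — backtrack.
So armed = False.
  then (armed ∨ ¬fog) forces fog = False.
  then (armed ∨ ¬net) forces net = False.
  then (armed ∨ idle) forces idle = True.
  then (¬alarm ∨ fog) forces alarm = False.
Set fan = True.
All clauses satisfied.

gpu=F; armed=F; idle=T; fog=F; net=F; fan=T; alarm=F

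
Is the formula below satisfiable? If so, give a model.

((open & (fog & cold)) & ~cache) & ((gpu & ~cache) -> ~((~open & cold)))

cache=F, cold=T, open=T, gpu=F, fog=T

  (open & (fog & cold)) & ~cache = True
    open & (fog & cold) = True
      fog & cold = True
    ~cache = True
  (gpu & ~cache) -> ~((~open & cold)) = True
    gpu & ~cache = False
      ~cache = True
    ~((~open & cold)) = True
      ~open & cold = False
        ~open = False
Both conjuncts True, so the formula holds.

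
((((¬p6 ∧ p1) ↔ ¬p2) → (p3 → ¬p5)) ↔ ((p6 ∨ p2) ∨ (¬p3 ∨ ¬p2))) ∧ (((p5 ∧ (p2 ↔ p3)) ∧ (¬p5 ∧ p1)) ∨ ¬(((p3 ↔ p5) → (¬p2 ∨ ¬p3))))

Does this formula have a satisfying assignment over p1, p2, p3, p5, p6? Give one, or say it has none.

p1: True, p2: True, p3: True, p5: True, p6: False

  (((¬p6 ∧ p1) ↔ ¬p2) → (p3 → ¬p5)) ↔ ((p6 ∨ p2) ∨ (¬p3 ∨ ¬p2)) = True
    ((¬p6 ∧ p1) ↔ ¬p2) → (p3 → ¬p5) = True
      (¬p6 ∧ p1) ↔ ¬p2 = False
        ¬p6 ∧ p1 = True
          ¬p6 = True
        ¬p2 = False
      p3 → ¬p5 = False
        ¬p5 = False
    (p6 ∨ p2) ∨ (¬p3 ∨ ¬p2) = True
      p6 ∨ p2 = True
      ¬p3 ∨ ¬p2 = False
        ¬p3 = False
        ¬p2 = False
  ((p5 ∧ (p2 ↔ p3)) ∧ (¬p5 ∧ p1)) ∨ ¬(((p3 ↔ p5) → (¬p2 ∨ ¬p3))) = True
    (p5 ∧ (p2 ↔ p3)) ∧ (¬p5 ∧ p1) = False
      p5 ∧ (p2 ↔ p3) = True
        p2 ↔ p3 = True
      ¬p5 ∧ p1 = False
        ¬p5 = False
    ¬(((p3 ↔ p5) → (¬p2 ∨ ¬p3))) = True
      (p3 ↔ p5) → (¬p2 ∨ ¬p3) = False
        p3 ↔ p5 = True
        ¬p2 ∨ ¬p3 = False
          ¬p2 = False
          ¬p3 = False
Both conjuncts True, so the formula holds.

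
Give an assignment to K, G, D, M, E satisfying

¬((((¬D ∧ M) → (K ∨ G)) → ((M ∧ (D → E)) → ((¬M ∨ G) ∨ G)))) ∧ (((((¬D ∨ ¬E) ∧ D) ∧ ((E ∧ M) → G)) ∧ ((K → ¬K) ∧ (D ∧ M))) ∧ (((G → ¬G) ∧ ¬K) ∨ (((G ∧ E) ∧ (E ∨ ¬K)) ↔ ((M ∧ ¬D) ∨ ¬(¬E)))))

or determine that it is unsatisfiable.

Unsatisfiable

Case D = True: the formula simplifies to ¬(((M ∧ E) → ((¬M ∨ G) ∨ G))) ∧ (((¬E ∧ ((E ∧ M) → G)) ∧ ((K → ¬K) ∧ M)) ∧ (((G → ¬G) ∧ ¬K) ∨ (((G ∧ E) ∧ (E ∨ ¬K)) ↔ ¬(¬E)))).
  E = True: the conjunct ¬E is False.
  E = False: the conjunct ¬(((M ∧ E) → ((¬M ∨ G) ∨ G))) becomes ¬((False → ((¬M ∨ G) ∨ G))) = False.
Case D = False: the conjunct D is False.
Both cases fail — unsatisfiable.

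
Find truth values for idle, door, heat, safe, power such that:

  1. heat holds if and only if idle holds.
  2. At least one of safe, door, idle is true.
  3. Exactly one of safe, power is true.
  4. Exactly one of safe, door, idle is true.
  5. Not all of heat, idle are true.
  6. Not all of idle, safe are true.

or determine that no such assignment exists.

idle = False, door = False, heat = False, safe = True, power = False

  (1) heat=F, idle=F — same ✓
  (2) {safe, door, idle}: 1 true — at least one ✓
  (3) {safe, power}: 1 true — exactly one ✓
  (4) {safe, door, idle}: 1 true — exactly one ✓
  (5) {heat, idle}: 0/2 true — not all ✓
  (6) {idle, safe}: 1/2 true — not all ✓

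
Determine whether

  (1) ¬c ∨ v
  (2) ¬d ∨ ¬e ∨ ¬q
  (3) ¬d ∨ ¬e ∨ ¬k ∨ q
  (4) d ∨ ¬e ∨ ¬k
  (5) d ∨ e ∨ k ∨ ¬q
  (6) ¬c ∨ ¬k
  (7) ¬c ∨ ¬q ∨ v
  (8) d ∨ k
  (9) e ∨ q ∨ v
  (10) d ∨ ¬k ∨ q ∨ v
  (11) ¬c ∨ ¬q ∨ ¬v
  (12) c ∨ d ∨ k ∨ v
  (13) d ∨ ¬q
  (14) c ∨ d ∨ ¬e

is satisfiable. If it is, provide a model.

v = False; q = False; c = False; d = True; k = False; e = True

Set v = False.
  then (¬c ∨ v) forces c = False.
Set q = False.
  then (e ∨ q ∨ v) forces e = True.
  then (c ∨ d ∨ ¬e) forces d = True.
  then (¬d ∨ ¬e ∨ ¬k ∨ q) forces k = False.
All clauses satisfied.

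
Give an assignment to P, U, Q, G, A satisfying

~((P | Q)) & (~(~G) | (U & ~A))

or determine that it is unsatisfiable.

P = False, U = True, Q = False, G = False, A = False

  ~((P | Q)) = True
    P | Q = False
  ~(~G) | (U & ~A) = True
    ~(~G) = False
      ~G = True
    U & ~A = True
      ~A = True
Both conjuncts True, so the formula holds.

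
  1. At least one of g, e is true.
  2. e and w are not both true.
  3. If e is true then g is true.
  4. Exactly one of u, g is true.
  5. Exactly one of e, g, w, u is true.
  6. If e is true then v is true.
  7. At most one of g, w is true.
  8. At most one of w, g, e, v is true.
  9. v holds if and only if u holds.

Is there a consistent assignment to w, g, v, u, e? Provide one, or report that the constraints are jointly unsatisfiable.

w: False, g: True, v: False, u: False, e: False

  (1) {g, e}: 1 true — at least one ✓
  (2) e=F, w=F — not both ✓
  (3) e=F ⇒ g: vacuous ✓
  (4) {u, g}: 1 true — exactly one ✓
  (5) {e, g, w, u}: 1 true — exactly one ✓
  (6) e=F ⇒ v: vacuous ✓
  (7) {g, w}: 1 true — at most one ✓
  (8) {w, g, e, v}: 1 true — at most one ✓
  (9) v=F, u=F — same ✓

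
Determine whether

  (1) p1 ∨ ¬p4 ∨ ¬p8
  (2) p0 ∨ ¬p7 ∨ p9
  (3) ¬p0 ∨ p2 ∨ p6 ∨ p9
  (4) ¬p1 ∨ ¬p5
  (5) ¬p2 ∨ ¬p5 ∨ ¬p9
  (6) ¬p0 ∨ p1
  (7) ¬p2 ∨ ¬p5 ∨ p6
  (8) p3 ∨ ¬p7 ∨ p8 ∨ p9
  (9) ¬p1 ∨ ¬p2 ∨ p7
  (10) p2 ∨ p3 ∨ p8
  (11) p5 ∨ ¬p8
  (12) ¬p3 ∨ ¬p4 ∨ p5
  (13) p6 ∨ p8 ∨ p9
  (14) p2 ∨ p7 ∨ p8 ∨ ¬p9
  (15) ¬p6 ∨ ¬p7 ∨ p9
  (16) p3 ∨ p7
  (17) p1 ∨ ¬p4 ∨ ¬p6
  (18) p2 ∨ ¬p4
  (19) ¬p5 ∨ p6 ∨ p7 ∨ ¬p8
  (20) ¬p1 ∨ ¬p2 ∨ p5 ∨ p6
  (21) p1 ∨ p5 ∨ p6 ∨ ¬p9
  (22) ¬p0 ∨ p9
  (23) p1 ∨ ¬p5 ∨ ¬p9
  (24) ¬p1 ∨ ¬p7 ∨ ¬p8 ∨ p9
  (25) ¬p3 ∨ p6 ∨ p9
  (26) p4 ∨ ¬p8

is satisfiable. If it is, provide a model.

p0: True, p1: True, p2: False, p3: True, p4: False, p5: False, p6: False, p7: True, p8: False, p9: True

Set p0 = True.
  then (¬p0 ∨ p1) forces p1 = True.
  then (¬p0 ∨ p9) forces p9 = True.
  then (¬p1 ∨ ¬p5) forces p5 = False.
  then (p5 ∨ ¬p8) forces p8 = False.
Set p2 = False.
  then (p2 ∨ p3 ∨ p8) forces p3 = True.
  then (¬p3 ∨ ¬p4 ∨ p5) forces p4 = False.
  then (p2 ∨ p7 ∨ p8 ∨ ¬p9) forces p7 = True.
Set p6 = False.
All clauses satisfied.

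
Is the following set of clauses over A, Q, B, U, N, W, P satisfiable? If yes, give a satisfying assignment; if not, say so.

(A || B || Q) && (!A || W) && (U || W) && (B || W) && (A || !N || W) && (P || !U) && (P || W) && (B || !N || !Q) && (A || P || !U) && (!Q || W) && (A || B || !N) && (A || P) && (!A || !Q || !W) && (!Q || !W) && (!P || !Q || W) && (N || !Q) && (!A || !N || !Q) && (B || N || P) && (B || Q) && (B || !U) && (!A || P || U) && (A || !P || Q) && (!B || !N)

A = True, Q = False, B = True, U = False, N = False, W = True, P = True

Set A = True.
  then (!A || W) forces W = True.
  then (!A || !Q || !W) forces Q = False.
  then (B || Q) forces B = True.
  then (!B || !N) forces N = False.
Set U = False.
  then (!A || P || U) forces P = True.
All clauses satisfied.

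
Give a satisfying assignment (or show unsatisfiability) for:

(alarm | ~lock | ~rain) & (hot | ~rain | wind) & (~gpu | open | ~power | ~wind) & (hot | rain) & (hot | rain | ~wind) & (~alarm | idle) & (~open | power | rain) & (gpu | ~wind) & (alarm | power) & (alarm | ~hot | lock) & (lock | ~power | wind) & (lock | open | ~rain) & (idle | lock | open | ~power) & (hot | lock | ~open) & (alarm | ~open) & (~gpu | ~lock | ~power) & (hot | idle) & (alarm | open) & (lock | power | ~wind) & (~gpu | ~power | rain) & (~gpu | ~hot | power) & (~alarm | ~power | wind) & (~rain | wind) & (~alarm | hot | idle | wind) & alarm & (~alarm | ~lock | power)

rain = True; hot = True; gpu = True; wind = True; alarm = True; idle = True; open = True; lock = False; power = True

Unit clause (alarm) forces alarm = True.
In (~alarm | idle) only idle is left, so idle = True.
Set rain = True.
  then (~rain | wind) forces wind = True.
  then (gpu | ~wind) forces gpu = True.
Set hot = True.
  then (~gpu | ~hot | power) forces power = True.
  then (~gpu | open | ~power | ~wind) forces open = True.
  then (~gpu | ~lock | ~power) forces lock = False.
All clauses satisfied.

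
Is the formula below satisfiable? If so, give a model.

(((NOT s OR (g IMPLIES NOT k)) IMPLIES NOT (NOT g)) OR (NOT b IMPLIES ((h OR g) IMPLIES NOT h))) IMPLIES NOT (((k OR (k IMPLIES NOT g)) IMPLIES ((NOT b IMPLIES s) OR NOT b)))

k: False, h: True, b: False, g: False, s: False

  (((NOT s OR (g IMPLIES NOT k)) IMPLIES NOT (NOT g)) OR (NOT b IMPLIES ((h OR g) IMPLIES NOT h))) IMPLIES NOT (((k OR (k IMPLIES NOT g)) IMPLIES ((NOT b IMPLIES s) OR NOT b))) = True
    ((NOT s OR (g IMPLIES NOT k)) IMPLIES NOT (NOT g)) OR (NOT b IMPLIES ((h OR g) IMPLIES NOT h)) = False
      (NOT s OR (g IMPLIES NOT k)) IMPLIES NOT (NOT g) = False
        NOT s OR (g IMPLIES NOT k) = True
          NOT s = True
          g IMPLIES NOT k = True
            NOT k = True
        NOT (NOT g) = False
          NOT g = True
      NOT b IMPLIES ((h OR g) IMPLIES NOT h) = False
        NOT b = True
        (h OR g) IMPLIES NOT h = False
          h OR g = True
          NOT h = False
    NOT (((k OR (k IMPLIES NOT g)) IMPLIES ((NOT b IMPLIES s) OR NOT b))) = False
      (k OR (k IMPLIES NOT g)) IMPLIES ((NOT b IMPLIES s) OR NOT b) = True
        k OR (k IMPLIES NOT g) = True
          k IMPLIES NOT g = True
            NOT g = True
        (NOT b IMPLIES s) OR NOT b = True
          NOT b IMPLIES s = False
            NOT b = True
          NOT b = True
The formula evaluates to True.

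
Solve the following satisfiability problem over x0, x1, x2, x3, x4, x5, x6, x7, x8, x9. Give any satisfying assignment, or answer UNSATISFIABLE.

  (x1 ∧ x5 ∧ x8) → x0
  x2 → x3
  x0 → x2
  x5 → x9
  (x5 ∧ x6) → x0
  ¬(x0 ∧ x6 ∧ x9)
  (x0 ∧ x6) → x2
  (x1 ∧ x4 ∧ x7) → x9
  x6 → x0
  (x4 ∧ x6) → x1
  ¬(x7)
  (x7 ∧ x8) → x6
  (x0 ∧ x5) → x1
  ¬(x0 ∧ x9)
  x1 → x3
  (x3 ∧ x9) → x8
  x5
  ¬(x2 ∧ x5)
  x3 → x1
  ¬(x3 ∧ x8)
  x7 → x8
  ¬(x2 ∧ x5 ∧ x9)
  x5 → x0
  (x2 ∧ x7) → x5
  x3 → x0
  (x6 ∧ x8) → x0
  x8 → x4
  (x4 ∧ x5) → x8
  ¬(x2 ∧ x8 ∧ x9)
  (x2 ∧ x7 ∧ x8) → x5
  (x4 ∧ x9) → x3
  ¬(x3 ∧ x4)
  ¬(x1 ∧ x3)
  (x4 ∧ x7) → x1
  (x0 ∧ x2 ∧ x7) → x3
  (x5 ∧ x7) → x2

Case x5 = True:
  (¬x7) forces x7 = False.
  (x0 ∨ ¬x5) forces x0 = True.
  (¬x0 ∨ x2) forces x2 = True.
  Clause (¬x2 ∨ ¬x5) is falsified — contradiction.
Case x5 = False:
  Clause (x5) is falsified — contradiction.
Both cases fail, so the formula is unsatisfiable.

Unsatisfiable — no assignment works.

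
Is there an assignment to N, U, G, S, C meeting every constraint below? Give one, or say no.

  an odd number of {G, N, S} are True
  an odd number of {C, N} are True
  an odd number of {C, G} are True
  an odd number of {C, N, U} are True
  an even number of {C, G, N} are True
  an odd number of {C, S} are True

N = True, U = False, G = True, S = True, C = False

{G, N, S}: 3 true → odd ✓
{C, N}: 1 true → odd ✓
{C, G}: 1 true → odd ✓
{C, N, U}: 1 true → odd ✓
{C, G, N}: 2 true → even ✓
{C, S}: 1 true → odd ✓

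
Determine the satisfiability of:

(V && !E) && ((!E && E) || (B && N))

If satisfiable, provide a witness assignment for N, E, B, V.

N = True, E = False, B = True, V = True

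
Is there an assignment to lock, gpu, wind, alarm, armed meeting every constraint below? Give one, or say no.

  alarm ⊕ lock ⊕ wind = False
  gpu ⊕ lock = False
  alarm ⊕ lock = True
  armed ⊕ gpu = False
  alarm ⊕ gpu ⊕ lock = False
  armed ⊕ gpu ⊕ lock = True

lock: True; gpu: True; wind: True; alarm: False; armed: True

alarm ⊕ lock ⊕ wind = F ⊕ T ⊕ T = False ✓
gpu ⊕ lock = T ⊕ T = False ✓
alarm ⊕ lock = F ⊕ T = True ✓
armed ⊕ gpu = T ⊕ T = False ✓
alarm ⊕ gpu ⊕ lock = F ⊕ T ⊕ T = False ✓
armed ⊕ gpu ⊕ lock = T ⊕ T ⊕ T = True ✓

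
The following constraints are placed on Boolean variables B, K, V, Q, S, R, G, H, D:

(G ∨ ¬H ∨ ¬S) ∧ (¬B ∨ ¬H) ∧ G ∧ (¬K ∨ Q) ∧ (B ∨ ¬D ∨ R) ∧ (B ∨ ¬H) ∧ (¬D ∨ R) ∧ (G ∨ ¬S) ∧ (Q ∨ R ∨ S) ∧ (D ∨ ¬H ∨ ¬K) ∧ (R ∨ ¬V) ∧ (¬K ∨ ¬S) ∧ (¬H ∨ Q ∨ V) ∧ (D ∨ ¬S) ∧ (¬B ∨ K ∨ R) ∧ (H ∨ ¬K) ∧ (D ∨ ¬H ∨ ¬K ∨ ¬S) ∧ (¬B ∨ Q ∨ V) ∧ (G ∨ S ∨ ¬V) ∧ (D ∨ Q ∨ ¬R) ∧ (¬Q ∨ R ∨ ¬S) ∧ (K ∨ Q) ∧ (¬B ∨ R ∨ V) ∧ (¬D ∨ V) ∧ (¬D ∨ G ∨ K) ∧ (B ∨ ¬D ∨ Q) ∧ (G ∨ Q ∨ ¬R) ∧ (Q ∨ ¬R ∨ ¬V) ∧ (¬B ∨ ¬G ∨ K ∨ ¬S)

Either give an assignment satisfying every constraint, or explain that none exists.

B = False, K = False, V = False, Q = True, S = False, R = False, G = True, H = False, D = False

Unit clause (G) forces G = True.
Set B = False.
  then (B ∨ ¬H) forces H = False.
  then (H ∨ ¬K) forces K = False.
  then (K ∨ Q) forces Q = True.
Set V = False.
  then (¬D ∨ V) forces D = False.
  then (D ∨ ¬S) forces S = False.
Set R = False.
All clauses satisfied.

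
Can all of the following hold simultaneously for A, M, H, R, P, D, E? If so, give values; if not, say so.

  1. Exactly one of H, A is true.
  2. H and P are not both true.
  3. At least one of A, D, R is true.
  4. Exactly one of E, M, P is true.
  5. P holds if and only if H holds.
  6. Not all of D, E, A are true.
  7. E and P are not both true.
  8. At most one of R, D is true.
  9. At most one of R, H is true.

A: True; M: True; H: False; R: False; P: False; D: True; E: False

  (1) {H, A}: 1 true — exactly one ✓
  (2) H=F, P=F — not both ✓
  (3) {A, D, R}: 2 true — at least one ✓
  (4) {E, M, P}: 1 true — exactly one ✓
  (5) P=F, H=F — same ✓
  (6) {D, E, A}: 2/3 true — not all ✓
  (7) E=F, P=F — not both ✓
  (8) {R, D}: 1 true — at most one ✓
  (9) {R, H}: 0 true — at most one ✓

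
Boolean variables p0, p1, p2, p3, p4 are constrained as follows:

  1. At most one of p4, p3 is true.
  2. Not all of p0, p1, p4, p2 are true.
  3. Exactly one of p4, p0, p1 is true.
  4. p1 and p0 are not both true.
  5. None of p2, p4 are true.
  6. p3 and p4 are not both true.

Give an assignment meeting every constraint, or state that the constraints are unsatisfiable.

p0=F, p1=T, p2=F, p3=T, p4=F

  (1) {p4, p3}: 1 true — at most one ✓
  (2) {p0, p1, p4, p2}: 1/4 true — not all ✓
  (3) {p4, p0, p1}: 1 true — exactly one ✓
  (4) p1=T, p0=F — not both ✓
  (5) {p2, p4}: 0 true — none ✓
  (6) p3=T, p4=F — not both ✓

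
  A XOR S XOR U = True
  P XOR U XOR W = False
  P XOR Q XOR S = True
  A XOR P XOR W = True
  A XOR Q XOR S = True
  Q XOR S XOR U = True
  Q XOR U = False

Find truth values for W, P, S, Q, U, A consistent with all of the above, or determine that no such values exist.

No satisfying assignment exists.

Adding constraints 2, 4, 5, 6 mod 2: every variable appears an even number of times on the left, so the left side is 0.
But the right sides sum to 1 (mod 2). 0 ≠ 1 — the system is inconsistent.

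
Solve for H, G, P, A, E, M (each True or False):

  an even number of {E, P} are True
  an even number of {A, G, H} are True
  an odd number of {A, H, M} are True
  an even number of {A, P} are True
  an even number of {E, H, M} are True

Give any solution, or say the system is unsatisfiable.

Adding constraints 1, 3, 4, 5 mod 2: every variable appears an even number of times on the left, so the left side is 0.
But the right sides sum to 1 (mod 2). 0 ≠ 1 — the system is inconsistent.

The formula is unsatisfiable.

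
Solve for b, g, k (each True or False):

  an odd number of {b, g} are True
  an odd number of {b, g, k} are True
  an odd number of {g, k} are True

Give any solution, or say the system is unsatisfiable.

b=F; g=T; k=F

{b, g}: 1 true → odd ✓
{b, g, k}: 1 true → odd ✓
{g, k}: 1 true → odd ✓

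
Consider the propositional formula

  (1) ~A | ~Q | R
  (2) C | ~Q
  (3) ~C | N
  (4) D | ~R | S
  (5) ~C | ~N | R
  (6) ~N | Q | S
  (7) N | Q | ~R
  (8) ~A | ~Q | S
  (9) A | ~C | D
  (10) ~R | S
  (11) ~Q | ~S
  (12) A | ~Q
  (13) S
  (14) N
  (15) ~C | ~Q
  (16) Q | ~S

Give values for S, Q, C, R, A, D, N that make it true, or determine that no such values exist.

Case S = True:
  (~Q | ~S) forces Q = False.
  Clause (Q | ~S) is falsified — contradiction.
Case S = False:
  Clause (S) is falsified — contradiction.
Both cases fail, so the formula is unsatisfiable.

No satisfying assignment exists.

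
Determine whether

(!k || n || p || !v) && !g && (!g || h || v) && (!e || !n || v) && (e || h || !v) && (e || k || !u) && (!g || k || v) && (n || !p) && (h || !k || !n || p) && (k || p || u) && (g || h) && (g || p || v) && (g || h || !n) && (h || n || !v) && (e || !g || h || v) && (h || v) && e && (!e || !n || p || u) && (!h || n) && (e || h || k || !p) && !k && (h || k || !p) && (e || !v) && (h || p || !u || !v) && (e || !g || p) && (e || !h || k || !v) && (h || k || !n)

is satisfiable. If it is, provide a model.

n: True, h: True, e: True, k: False, p: False, u: True, v: True, g: False

Unit clause (!g) forces g = False.
In (g || h) only h is left, so h = True.
Unit clause (e) forces e = True.
In (!h || n) only n is left, so n = True.
Unit clause (!k) forces k = False.
In (!e || !n || v) only v is left, so v = True.
Set p = False.
  then (k || p || u) forces u = True.
All clauses satisfied.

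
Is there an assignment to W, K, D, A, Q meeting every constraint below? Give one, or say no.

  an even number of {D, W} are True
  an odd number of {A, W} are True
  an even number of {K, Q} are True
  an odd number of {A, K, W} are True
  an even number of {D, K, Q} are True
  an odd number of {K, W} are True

Adding constraints 1, 2, 3, 4, 5, 6 mod 2: every variable appears an even number of times on the left, so the left side is 0.
But the right sides sum to 1 (mod 2). 0 ≠ 1 — the system is inconsistent.

Unsatisfiable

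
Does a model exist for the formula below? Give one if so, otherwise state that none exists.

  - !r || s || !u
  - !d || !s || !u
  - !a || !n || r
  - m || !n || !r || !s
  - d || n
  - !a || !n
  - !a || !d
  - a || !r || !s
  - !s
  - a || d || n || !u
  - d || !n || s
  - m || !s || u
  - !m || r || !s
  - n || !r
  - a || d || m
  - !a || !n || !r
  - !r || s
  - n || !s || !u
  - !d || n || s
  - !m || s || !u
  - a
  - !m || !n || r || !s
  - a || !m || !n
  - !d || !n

Case a = True:
  (!a || !n) forces n = False.
  (d || n) forces d = True.
  Clause (!a || !d) is falsified — contradiction.
Case a = False:
  Clause (a) is falsified — contradiction.
Both cases fail, so the formula is unsatisfiable.

The formula is unsatisfiable.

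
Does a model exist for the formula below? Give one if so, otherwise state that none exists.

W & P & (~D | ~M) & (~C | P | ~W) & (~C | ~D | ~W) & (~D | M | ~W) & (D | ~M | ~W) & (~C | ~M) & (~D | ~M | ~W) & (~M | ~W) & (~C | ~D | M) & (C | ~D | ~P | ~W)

Unit clause (W) forces W = True.
Unit clause (P) forces P = True.
In (~M | ~W) only ~M is left, so M = False.
In (~D | M | ~W) only ~D is left, so D = False.
Set C = True.
All clauses satisfied.

W = True, C = True, M = False, P = True, D = False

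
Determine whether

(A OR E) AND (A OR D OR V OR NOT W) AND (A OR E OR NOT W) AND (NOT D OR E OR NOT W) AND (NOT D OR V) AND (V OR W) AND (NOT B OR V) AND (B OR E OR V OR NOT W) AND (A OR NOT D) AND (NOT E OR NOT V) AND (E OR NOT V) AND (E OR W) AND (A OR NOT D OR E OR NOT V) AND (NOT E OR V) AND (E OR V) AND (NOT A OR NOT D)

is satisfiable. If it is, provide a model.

The formula is unsatisfiable.

Case E = True:
  (NOT E OR NOT V) forces V = False.
  Clause (NOT E OR V) is falsified — contradiction.
Case E = False:
  (A OR E) forces A = True.
  (E OR NOT V) forces V = False.
  Clause (E OR V) is falsified — contradiction.
Both cases fail, so the formula is unsatisfiable.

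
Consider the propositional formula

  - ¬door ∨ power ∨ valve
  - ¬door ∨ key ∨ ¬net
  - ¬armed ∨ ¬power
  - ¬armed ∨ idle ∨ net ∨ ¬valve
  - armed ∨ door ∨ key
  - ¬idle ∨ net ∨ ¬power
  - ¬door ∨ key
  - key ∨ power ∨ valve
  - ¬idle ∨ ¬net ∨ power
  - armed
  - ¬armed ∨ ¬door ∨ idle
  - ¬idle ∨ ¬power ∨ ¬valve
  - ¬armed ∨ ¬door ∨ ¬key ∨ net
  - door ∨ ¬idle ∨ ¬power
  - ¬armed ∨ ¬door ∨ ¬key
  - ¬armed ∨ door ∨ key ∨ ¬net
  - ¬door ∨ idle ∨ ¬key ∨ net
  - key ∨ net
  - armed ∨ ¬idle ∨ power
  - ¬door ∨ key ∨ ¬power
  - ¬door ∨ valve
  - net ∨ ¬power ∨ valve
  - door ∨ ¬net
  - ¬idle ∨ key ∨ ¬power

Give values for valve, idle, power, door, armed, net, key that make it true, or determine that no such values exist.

Unit clause (armed) forces armed = True.
In (¬armed ∨ ¬power) only ¬power is left, so power = False.
Set valve = True.
Try idle = False:
  (¬armed ∨ idle ∨ net ∨ ¬valve) forces net = True.
  (¬armed ∨ ¬door ∨ idle) forces door = False.
  clause (door ∨ ¬net) is falsified — backtrack.
So idle = True.
  then (¬idle ∨ ¬net ∨ power) forces net = False.
  then (key ∨ net) forces key = True.
  then (¬armed ∨ ¬door ∨ ¬key ∨ net) forces door = False.
All clauses satisfied.

valve = True; idle = True; power = False; door = False; armed = True; net = False; key = True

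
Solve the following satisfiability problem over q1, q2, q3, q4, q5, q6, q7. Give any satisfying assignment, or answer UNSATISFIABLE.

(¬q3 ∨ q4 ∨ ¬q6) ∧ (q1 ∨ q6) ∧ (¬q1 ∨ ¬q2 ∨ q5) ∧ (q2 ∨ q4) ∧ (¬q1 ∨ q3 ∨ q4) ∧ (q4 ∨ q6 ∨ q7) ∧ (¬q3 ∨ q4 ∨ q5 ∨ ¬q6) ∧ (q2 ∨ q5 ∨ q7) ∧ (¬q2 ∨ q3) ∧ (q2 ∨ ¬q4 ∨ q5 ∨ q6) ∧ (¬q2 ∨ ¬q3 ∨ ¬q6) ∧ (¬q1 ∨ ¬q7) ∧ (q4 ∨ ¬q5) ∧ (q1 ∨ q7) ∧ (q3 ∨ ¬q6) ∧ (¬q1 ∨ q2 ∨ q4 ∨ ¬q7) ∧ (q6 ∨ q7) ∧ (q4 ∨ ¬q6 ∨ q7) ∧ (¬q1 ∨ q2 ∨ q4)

Set q1 = True.
  then (¬q1 ∨ ¬q7) forces q7 = False.
  then (q6 ∨ q7) forces q6 = True.
  then (q4 ∨ ¬q6 ∨ q7) forces q4 = True.
  then (q3 ∨ ¬q6) forces q3 = True.
  then (¬q2 ∨ ¬q3 ∨ ¬q6) forces q2 = False.
  then (q2 ∨ q5 ∨ q7) forces q5 = True.
All clauses satisfied.

q1: True, q2: False, q3: True, q4: True, q5: True, q6: True, q7: False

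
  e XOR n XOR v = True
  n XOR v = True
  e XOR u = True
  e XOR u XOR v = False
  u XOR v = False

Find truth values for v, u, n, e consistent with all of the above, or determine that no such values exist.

v=T, u=T, n=F, e=F

e XOR n XOR v = F XOR F XOR T = True ✓
n XOR v = F XOR T = True ✓
e XOR u = F XOR T = True ✓
e XOR u XOR v = F XOR T XOR T = False ✓
u XOR v = T XOR T = False ✓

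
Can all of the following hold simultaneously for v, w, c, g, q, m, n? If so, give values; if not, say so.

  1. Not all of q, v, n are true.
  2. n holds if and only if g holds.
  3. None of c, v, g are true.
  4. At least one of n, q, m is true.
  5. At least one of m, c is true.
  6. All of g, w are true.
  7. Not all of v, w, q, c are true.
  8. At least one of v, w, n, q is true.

Case g = True:
  Constraint (3) is violated (g=T) — contradiction.
Case g = False:
  Constraint (6) is violated (g=F) — contradiction.
Both cases fail — unsatisfiable.

Unsatisfiable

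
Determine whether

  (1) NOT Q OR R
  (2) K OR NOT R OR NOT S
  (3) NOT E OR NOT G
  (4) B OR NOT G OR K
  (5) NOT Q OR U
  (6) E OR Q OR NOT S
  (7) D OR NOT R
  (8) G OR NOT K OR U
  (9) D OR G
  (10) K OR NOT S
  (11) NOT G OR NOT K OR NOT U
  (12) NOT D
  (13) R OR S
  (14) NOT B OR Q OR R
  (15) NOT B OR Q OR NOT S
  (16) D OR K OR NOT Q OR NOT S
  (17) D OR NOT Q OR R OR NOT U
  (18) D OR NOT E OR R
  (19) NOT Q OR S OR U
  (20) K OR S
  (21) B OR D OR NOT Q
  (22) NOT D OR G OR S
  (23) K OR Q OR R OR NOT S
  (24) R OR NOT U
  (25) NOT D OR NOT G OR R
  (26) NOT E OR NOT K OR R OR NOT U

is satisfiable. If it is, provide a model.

Case D = True:
  Clause (NOT D) is falsified — contradiction.
Case D = False:
  (D OR NOT R) forces R = False.
  (NOT Q OR R) forces Q = False.
  (D OR G) forces G = True.
  (NOT E OR NOT G) forces E = False.
  (E OR Q OR NOT S) forces S = False.
  Clause (R OR S) is falsified — contradiction.
Both cases fail, so the formula is unsatisfiable.

Unsatisfiable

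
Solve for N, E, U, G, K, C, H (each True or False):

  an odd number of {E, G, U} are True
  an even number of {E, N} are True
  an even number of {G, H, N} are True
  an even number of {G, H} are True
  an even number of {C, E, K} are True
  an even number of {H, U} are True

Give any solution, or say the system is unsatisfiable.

No satisfying assignment exists.

Adding constraints 1, 2, 3, 6 mod 2: every variable appears an even number of times on the left, so the left side is 0.
But the right sides sum to 1 (mod 2). 0 ≠ 1 — the system is inconsistent.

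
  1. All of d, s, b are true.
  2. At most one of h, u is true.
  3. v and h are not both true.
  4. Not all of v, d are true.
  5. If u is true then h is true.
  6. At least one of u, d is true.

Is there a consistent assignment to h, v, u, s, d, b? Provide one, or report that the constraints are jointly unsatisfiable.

h: True; v: False; u: False; s: True; d: True; b: True

  (1) {d, s, b}: all 3 true ✓
  (2) {h, u}: 1 true — at most one ✓
  (3) v=F, h=T — not both ✓
  (4) {v, d}: 1/2 true — not all ✓
  (5) u=F ⇒ h: vacuous ✓
  (6) {u, d}: 1 true — at least one ✓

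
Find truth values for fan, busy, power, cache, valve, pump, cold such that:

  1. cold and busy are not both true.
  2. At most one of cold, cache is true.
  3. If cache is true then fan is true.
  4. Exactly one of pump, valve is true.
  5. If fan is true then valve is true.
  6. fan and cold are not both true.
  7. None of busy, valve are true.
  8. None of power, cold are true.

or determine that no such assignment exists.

fan = False; busy = False; power = False; cache = False; valve = False; pump = True; cold = False

  (1) cold=F, busy=F — not both ✓
  (2) {cold, cache}: 0 true — at most one ✓
  (3) cache=F ⇒ fan: vacuous ✓
  (4) {pump, valve}: 1 true — exactly one ✓
  (5) fan=F ⇒ valve: vacuous ✓
  (6) fan=F, cold=F — not both ✓
  (7) {busy, valve}: 0 true — none ✓
  (8) {power, cold}: 0 true — none ✓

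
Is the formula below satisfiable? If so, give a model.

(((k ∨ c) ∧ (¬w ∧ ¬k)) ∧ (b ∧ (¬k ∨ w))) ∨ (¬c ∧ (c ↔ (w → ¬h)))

w = True, b = True, c = False, k = False, h = True

  (((k ∨ c) ∧ (¬w ∧ ¬k)) ∧ (b ∧ (¬k ∨ w))) ∨ (¬c ∧ (c ↔ (w → ¬h))) = True
    ((k ∨ c) ∧ (¬w ∧ ¬k)) ∧ (b ∧ (¬k ∨ w)) = False
      (k ∨ c) ∧ (¬w ∧ ¬k) = False
        k ∨ c = False
        ¬w ∧ ¬k = False
          ¬w = False
          ¬k = True
      b ∧ (¬k ∨ w) = True
        ¬k ∨ w = True
          ¬k = True
    ¬c ∧ (c ↔ (w → ¬h)) = True
      ¬c = True
      c ↔ (w → ¬h) = True
        w → ¬h = False
          ¬h = False
The formula evaluates to True.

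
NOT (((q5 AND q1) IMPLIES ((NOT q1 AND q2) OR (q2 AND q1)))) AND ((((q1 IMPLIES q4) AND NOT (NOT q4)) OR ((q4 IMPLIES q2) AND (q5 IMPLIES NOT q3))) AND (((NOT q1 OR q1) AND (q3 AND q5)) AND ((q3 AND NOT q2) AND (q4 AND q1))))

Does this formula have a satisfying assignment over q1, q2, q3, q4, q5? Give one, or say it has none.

q1 = True; q2 = False; q3 = True; q4 = True; q5 = True

  NOT (((q5 AND q1) IMPLIES ((NOT q1 AND q2) OR (q2 AND q1)))) = True
    (q5 AND q1) IMPLIES ((NOT q1 AND q2) OR (q2 AND q1)) = False
      q5 AND q1 = True
      (NOT q1 AND q2) OR (q2 AND q1) = False
        NOT q1 AND q2 = False
          NOT q1 = False
        q2 AND q1 = False
  (((q1 IMPLIES q4) AND NOT (NOT q4)) OR ((q4 IMPLIES q2) AND (q5 IMPLIES NOT q3))) AND (((NOT q1 OR q1) AND (q3 AND q5)) AND ((q3 AND NOT q2) AND (q4 AND q1))) = True
    ((q1 IMPLIES q4) AND NOT (NOT q4)) OR ((q4 IMPLIES q2) AND (q5 IMPLIES NOT q3)) = True
      (q1 IMPLIES q4) AND NOT (NOT q4) = True
        q1 IMPLIES q4 = True
        NOT (NOT q4) = True
          NOT q4 = False
      (q4 IMPLIES q2) AND (q5 IMPLIES NOT q3) = False
        q4 IMPLIES q2 = False
        q5 IMPLIES NOT q3 = False
          NOT q3 = False
    ((NOT q1 OR q1) AND (q3 AND q5)) AND ((q3 AND NOT q2) AND (q4 AND q1)) = True
      (NOT q1 OR q1) AND (q3 AND q5) = True
        NOT q1 OR q1 = True
          NOT q1 = False
        q3 AND q5 = True
      (q3 AND NOT q2) AND (q4 AND q1) = True
        q3 AND NOT q2 = True
          NOT q2 = True
        q4 AND q1 = True
Both conjuncts True, so the formula holds.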